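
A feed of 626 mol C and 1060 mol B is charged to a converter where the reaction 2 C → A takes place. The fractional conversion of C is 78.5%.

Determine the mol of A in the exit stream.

C reacted = 0.785 × 626 = 491.4 mol; ν_C = −2, so ξ = 491.4/2 = 245.7 mol.
Outlet amounts (n = n₀ + ν ξ):
  C: 626 − 2(245.7) = 134.6
  A: 0 + 1(245.7) = 245.7
  B: 1060 (inert)

246 mol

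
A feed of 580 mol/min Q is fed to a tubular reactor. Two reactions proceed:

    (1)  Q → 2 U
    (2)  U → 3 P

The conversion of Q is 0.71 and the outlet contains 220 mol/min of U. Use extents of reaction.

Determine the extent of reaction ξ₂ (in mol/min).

Conversion of Q: Q consumed = 1ξ₁ = 0.71 × 580 → ξ₁ = 411.8 mol/min.
U balance: n_U = 0 + 2ξ₁ − 1ξ₂ = 220 → ξ₂ = (2·411.8 − 220)/1 = 603.6 mol/min.
Outlet amounts (n = n₀ + Σ ν·ξ):
  Q: 580 − 1(411.8) = 168.2
  U: 0 + 2(411.8) − 1(603.6) = 220
  P: 0 + 3(603.6) = 1811

ξ₂ = 604 mol/min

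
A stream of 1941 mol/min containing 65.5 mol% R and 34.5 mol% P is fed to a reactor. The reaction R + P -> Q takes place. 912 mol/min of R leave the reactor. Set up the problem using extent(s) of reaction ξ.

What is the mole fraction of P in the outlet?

For R: n = n₀ − 1ξ → 912 = 1271 − 1ξ, giving ξ = 359.4 mol/min.
Outlet amounts (n = n₀ + ν ξ):
  R: 1271 − 1(359.4) = 912
  P: 669.6 − 1(359.4) = 310.3
  Q: 0 + 1(359.4) = 359.4
Total out = 1582 mol/min; y_P = 310.3 / 1582 = 0.1962.

0.196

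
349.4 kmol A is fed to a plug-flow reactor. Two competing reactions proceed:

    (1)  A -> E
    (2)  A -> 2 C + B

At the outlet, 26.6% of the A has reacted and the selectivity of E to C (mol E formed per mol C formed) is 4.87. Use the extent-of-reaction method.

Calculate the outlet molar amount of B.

Conversion of A: A consumed = 0.266 × 349.4 = 92.94 kmol = 1ξ₁ + 1ξ₂.
Selectivity: 1ξ₁ / (2ξ₂) = 4.87 → ξ₁ = 9.74 ξ₂.
Substitute: (1·9.74 + 1) ξ₂ = 92.94 → ξ₂ = 8.654 kmol, ξ₁ = 84.29 kmol.
Outlet amounts (n = n₀ + Σ ν·ξ):
  A: 349.4 − 1(84.29) − 1(8.654) = 256.5
  E: 0 + 1(84.29) = 84.29
  C: 0 + 2(8.654) = 17.31
  B: 0 + 1(8.654) = 8.654

8.65 kmol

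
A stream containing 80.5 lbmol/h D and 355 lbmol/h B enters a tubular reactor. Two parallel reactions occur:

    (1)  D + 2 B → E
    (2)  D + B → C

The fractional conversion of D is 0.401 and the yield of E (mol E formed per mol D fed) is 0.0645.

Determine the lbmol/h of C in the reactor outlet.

Yield of E: 1ξ₁ / 80.5 = 0.0645 → ξ₁ = 5.192 lbmol/h.
Conversion of D: 1ξ₁ + 1ξ₂ = 0.401 × 80.5 = 32.28 → ξ₂ = 27.09 lbmol/h.
Outlet amounts (n = n₀ + Σ ν·ξ):
  D: 80.5 − 1(5.192) − 1(27.09) = 48.22
  B: 355 − 2(5.192) − 1(27.09) = 317.5
  E: 0 + 1(5.192) = 5.192
  C: 0 + 1(27.09) = 27.09

27.1 lbmol/h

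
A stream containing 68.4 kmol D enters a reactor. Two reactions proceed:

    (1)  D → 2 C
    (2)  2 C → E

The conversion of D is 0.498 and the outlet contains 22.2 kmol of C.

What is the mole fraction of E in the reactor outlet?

Conversion of D: D consumed = 1ξ₁ = 0.498 × 68.4 → ξ₁ = 34.06 kmol.
C balance: n_C = 0 + 2ξ₁ − 2ξ₂ = 22.2 → ξ₂ = (2·34.06 − 22.2)/2 = 22.96 kmol.
Outlet amounts (n = n₀ + Σ ν·ξ):
  D: 68.4 − 1(34.06) = 34.34
  C: 0 + 2(34.06) − 2(22.96) = 22.2
  E: 0 + 1(22.96) = 22.96
Total out = 79.5 kmol; y_E = 22.96 / 79.5 = 0.2888.

0.289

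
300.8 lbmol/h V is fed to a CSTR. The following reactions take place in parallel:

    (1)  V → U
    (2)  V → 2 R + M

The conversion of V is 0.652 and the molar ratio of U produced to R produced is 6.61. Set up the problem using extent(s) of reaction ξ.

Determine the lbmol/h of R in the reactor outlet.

27.6 lbmol/h

Conversion of V: V consumed = 0.652 × 300.8 = 196.1 lbmol/h = 1ξ₁ + 1ξ₂.
Selectivity: 1ξ₁ / (2ξ₂) = 6.61 → ξ₁ = 13.22 ξ₂.
Substitute: (1·13.22 + 1) ξ₂ = 196.1 → ξ₂ = 13.79 lbmol/h, ξ₁ = 182.3 lbmol/h.
Outlet amounts (n = n₀ + Σ ν·ξ):
  V: 300.8 − 1(182.3) − 1(13.79) = 104.7
  U: 0 + 1(182.3) = 182.3
  R: 0 + 2(13.79) = 27.58
  M: 0 + 1(13.79) = 13.79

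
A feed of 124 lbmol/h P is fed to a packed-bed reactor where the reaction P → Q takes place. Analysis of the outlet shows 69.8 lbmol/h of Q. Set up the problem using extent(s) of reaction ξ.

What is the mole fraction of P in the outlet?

For Q: n = n₀ + 1ξ → 69.8 = 0 + 1ξ, giving ξ = 69.8 lbmol/h.
Outlet amounts (n = n₀ + ν ξ):
  P: 124 − 1(69.8) = 54.2
  Q: 0 + 1(69.8) = 69.8
Total out = 124 lbmol/h; y_P = 54.2 / 124 = 0.4371.

0.437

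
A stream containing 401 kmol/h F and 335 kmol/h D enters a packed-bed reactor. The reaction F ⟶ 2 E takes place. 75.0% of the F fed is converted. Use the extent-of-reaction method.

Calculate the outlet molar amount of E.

602 kmol/h

F reacted = 0.75 × 401 = 300.8 kmol/h; ν_F = −1, so ξ = 300.8/1 = 300.8 kmol/h.
Outlet amounts (n = n₀ + ν ξ):
  F: 401 − 1(300.8) = 100.2
  E: 0 + 2(300.8) = 601.5
  D: 335 (inert)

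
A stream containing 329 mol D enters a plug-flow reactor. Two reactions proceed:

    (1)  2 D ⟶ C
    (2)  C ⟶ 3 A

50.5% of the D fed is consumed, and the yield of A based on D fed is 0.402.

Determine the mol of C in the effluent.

39 mol

Conversion of D: D consumed = 2ξ₁ = 0.505 × 329 → ξ₁ = 83.07 mol.
Yield of A: 3ξ₂ / 329 = 0.402 → ξ₂ = 44.09 mol.
Outlet amounts (n = n₀ + Σ ν·ξ):
  D: 329 − 2(83.07) = 162.9
  C: 0 + 1(83.07) − 1(44.09) = 38.99
  A: 0 + 3(44.09) = 132.3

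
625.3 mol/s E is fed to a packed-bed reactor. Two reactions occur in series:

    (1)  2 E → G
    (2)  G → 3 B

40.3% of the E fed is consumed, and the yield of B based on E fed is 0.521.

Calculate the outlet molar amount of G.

Conversion of E: E consumed = 2ξ₁ = 0.403 × 625.3 → ξ₁ = 126 mol/s.
Yield of B: 3ξ₂ / 625.3 = 0.521 → ξ₂ = 108.6 mol/s.
Outlet amounts (n = n₀ + Σ ν·ξ):
  E: 625.3 − 2(126) = 373.3
  G: 0 + 1(126) − 1(108.6) = 17.4
  B: 0 + 3(108.6) = 325.8

17.4 mol/s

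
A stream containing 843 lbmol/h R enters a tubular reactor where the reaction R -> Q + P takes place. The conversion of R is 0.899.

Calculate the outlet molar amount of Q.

758 lbmol/h

R reacted = 0.899 × 843 = 757.9 lbmol/h; ν_R = −1, so ξ = 757.9/1 = 757.9 lbmol/h.
Outlet amounts (n = n₀ + ν ξ):
  R: 843 − 1(757.9) = 85.14
  Q: 0 + 1(757.9) = 757.9
  P: 0 + 1(757.9) = 757.9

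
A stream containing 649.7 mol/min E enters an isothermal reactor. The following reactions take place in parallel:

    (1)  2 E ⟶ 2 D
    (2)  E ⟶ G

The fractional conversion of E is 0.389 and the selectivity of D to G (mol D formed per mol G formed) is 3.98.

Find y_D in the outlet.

0.311

Conversion of E: E consumed = 0.389 × 649.7 = 252.7 mol/min = 2ξ₁ + 1ξ₂.
Selectivity: 2ξ₁ / (1ξ₂) = 3.98 → ξ₁ = 1.99 ξ₂.
Substitute: (2·1.99 + 1) ξ₂ = 252.7 → ξ₂ = 50.75 mol/min, ξ₁ = 101 mol/min.
Outlet amounts (n = n₀ + Σ ν·ξ):
  E: 649.7 − 2(101) − 1(50.75) = 397
  D: 0 + 2(101) = 202
  G: 0 + 1(50.75) = 50.75
Total out = 649.7 mol/min; y_D = 202 / 649.7 = 0.3109.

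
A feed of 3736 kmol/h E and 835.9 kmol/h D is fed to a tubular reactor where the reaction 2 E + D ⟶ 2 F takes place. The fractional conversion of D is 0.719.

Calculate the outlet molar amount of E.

D reacted = 0.719 × 835.9 = 601 kmol/h; ν_D = −1, so ξ = 601/1 = 601 kmol/h.
Outlet amounts (n = n₀ + ν ξ):
  E: 3736 − 2(601) = 2534
  D: 835.9 − 1(601) = 234.9
  F: 0 + 2(601) = 1202

2530 kmol/h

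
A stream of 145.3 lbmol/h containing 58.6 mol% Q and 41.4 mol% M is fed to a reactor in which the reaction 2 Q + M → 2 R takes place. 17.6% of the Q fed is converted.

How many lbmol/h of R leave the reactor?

15 lbmol/h

Q reacted = 0.176 × 85.15 = 14.99 lbmol/h; ν_Q = −2, so ξ = 14.99/2 = 7.493 lbmol/h.
Outlet amounts (n = n₀ + ν ξ):
  Q: 85.15 − 2(7.493) = 70.16
  M: 60.15 − 1(7.493) = 52.66
  R: 0 + 2(7.493) = 14.99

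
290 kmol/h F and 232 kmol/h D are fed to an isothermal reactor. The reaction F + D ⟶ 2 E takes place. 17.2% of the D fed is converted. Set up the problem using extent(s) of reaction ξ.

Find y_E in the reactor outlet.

0.153

D reacted = 0.172 × 232 = 39.9 kmol/h; ν_D = −1, so ξ = 39.9/1 = 39.9 kmol/h.
Outlet amounts (n = n₀ + ν ξ):
  F: 290 − 1(39.9) = 250.1
  D: 232 − 1(39.9) = 192.1
  E: 0 + 2(39.9) = 79.81
Total out = 522 kmol/h; y_E = 79.81 / 522 = 0.1529.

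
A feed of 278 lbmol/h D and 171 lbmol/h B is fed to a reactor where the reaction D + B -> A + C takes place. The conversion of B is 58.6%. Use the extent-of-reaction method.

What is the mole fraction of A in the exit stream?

0.223

B reacted = 0.586 × 171 = 100.2 lbmol/h; ν_B = −1, so ξ = 100.2/1 = 100.2 lbmol/h.
Outlet amounts (n = n₀ + ν ξ):
  D: 278 − 1(100.2) = 177.8
  B: 171 − 1(100.2) = 70.79
  A: 0 + 1(100.2) = 100.2
  C: 0 + 1(100.2) = 100.2
Total out = 449 lbmol/h; y_A = 100.2 / 449 = 0.2232.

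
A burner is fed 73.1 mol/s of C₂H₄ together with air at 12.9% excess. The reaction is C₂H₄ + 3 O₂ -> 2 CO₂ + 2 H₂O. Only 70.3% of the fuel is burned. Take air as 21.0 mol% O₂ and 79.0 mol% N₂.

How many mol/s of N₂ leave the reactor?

Stoichiometric O₂ = 3 × 73.1 = 219.3 mol/s; O₂ fed = 219.3 × 1.129 = 247.6 mol/s.
N₂ fed = 247.6 × 79/21 = 931.4 mol/s.
Fuel reacted = 0.703 × 73.1 → ξ = 51.39 mol/s.
Outlet (n = n₀ + ν ξ):
  C₂H₄: 73.1 − 1(51.39) = 21.71
  O₂: 247.6 − 3(51.39) = 93.42
  N₂: 931.4 (inert)
  CO₂: 0 + 2(51.39) = 102.8
  H₂O: 0 + 2(51.39) = 102.8

931 mol/s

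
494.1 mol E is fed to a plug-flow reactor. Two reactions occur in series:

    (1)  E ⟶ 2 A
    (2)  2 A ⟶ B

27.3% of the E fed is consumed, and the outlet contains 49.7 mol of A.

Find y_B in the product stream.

0.212

Conversion of E: E consumed = 1ξ₁ = 0.273 × 494.1 → ξ₁ = 134.9 mol.
A balance: n_A = 0 + 2ξ₁ − 2ξ₂ = 49.7 → ξ₂ = (2·134.9 − 49.7)/2 = 110 mol.
Outlet amounts (n = n₀ + Σ ν·ξ):
  E: 494.1 − 1(134.9) = 359.2
  A: 0 + 2(134.9) − 2(110) = 49.7
  B: 0 + 1(110) = 110
Total out = 519 mol; y_B = 110 / 519 = 0.212.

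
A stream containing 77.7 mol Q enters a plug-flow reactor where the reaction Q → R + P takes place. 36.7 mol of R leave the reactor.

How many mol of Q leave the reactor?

For R: n = n₀ + 1ξ → 36.7 = 0 + 1ξ, giving ξ = 36.7 mol.
Outlet amounts (n = n₀ + ν ξ):
  Q: 77.7 − 1(36.7) = 41
  R: 0 + 1(36.7) = 36.7
  P: 0 + 1(36.7) = 36.7

41 mol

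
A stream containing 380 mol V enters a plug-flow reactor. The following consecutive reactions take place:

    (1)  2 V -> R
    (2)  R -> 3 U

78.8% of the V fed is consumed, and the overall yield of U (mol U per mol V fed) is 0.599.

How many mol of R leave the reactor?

Conversion of V: V consumed = 2ξ₁ = 0.788 × 380 → ξ₁ = 149.7 mol.
Yield of U: 3ξ₂ / 380 = 0.599 → ξ₂ = 75.87 mol.
Outlet amounts (n = n₀ + Σ ν·ξ):
  V: 380 − 2(149.7) = 80.56
  R: 0 + 1(149.7) − 1(75.87) = 73.85
  U: 0 + 3(75.87) = 227.6

73.8 mol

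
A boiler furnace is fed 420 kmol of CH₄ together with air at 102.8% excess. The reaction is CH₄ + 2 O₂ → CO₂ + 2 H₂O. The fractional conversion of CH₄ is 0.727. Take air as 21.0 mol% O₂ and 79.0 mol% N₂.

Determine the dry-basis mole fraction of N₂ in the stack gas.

0.809

Stoichiometric O₂ = 2 × 420 = 840 kmol; O₂ fed = 840 × 2.028 = 1704 kmol.
N₂ fed = 1704 × 79/21 = 6408 kmol.
Fuel reacted = 0.727 × 420 → ξ = 305.3 kmol.
Outlet (n = n₀ + ν ξ):
  CH₄: 420 − 1(305.3) = 114.7
  O₂: 1704 − 2(305.3) = 1093
  N₂: 6408 (inert)
  CO₂: 0 + 1(305.3) = 305.3
  H₂O: 0 + 2(305.3) = 610.7
Dry total = 7921 kmol; y_N₂ (dry) = 6408 / 7921 = 0.809.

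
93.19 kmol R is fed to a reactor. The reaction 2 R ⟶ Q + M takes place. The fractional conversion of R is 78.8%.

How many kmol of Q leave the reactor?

R reacted = 0.788 × 93.19 = 73.43 kmol; ν_R = −2, so ξ = 73.43/2 = 36.72 kmol.
Outlet amounts (n = n₀ + ν ξ):
  R: 93.19 − 2(36.72) = 19.76
  Q: 0 + 1(36.72) = 36.72
  M: 0 + 1(36.72) = 36.72

36.7 kmol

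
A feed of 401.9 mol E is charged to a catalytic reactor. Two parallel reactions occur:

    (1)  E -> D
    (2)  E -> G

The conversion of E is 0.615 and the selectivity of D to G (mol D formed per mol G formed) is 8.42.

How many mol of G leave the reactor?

26.2 mol

Conversion of E: E consumed = 0.615 × 401.9 = 247.2 mol = 1ξ₁ + 1ξ₂.
Selectivity: 1ξ₁ / (1ξ₂) = 8.42 → ξ₁ = 8.42 ξ₂.
Substitute: (1·8.42 + 1) ξ₂ = 247.2 → ξ₂ = 26.24 mol, ξ₁ = 220.9 mol.
Outlet amounts (n = n₀ + Σ ν·ξ):
  E: 401.9 − 1(220.9) − 1(26.24) = 154.7
  D: 0 + 1(220.9) = 220.9
  G: 0 + 1(26.24) = 26.24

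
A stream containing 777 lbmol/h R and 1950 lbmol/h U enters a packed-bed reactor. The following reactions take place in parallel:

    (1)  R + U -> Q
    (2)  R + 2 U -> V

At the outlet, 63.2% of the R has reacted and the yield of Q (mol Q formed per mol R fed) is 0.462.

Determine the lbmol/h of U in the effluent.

Yield of Q: 1ξ₁ / 777 = 0.462 → ξ₁ = 359 lbmol/h.
Conversion of R: 1ξ₁ + 1ξ₂ = 0.632 × 777 = 491.1 → ξ₂ = 132.1 lbmol/h.
Outlet amounts (n = n₀ + Σ ν·ξ):
  R: 777 − 1(359) − 1(132.1) = 285.9
  U: 1950 − 1(359) − 2(132.1) = 1327
  Q: 0 + 1(359) = 359
  V: 0 + 1(132.1) = 132.1

1330 lbmol/h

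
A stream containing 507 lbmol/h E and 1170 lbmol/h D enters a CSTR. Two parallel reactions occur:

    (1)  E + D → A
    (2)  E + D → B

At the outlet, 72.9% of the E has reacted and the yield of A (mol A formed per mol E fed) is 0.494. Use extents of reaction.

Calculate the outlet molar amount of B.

Yield of A: 1ξ₁ / 507 = 0.494 → ξ₁ = 250.5 lbmol/h.
Conversion of E: 1ξ₁ + 1ξ₂ = 0.729 × 507 = 369.6 → ξ₂ = 119.1 lbmol/h.
Outlet amounts (n = n₀ + Σ ν·ξ):
  E: 507 − 1(250.5) − 1(119.1) = 137.4
  D: 1170 − 1(250.5) − 1(119.1) = 800.4
  A: 0 + 1(250.5) = 250.5
  B: 0 + 1(119.1) = 119.1

119 lbmol/h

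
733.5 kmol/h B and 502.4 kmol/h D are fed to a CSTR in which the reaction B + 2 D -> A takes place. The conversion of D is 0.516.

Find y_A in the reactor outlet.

0.133

D reacted = 0.516 × 502.4 = 259.2 kmol/h; ν_D = −2, so ξ = 259.2/2 = 129.6 kmol/h.
Outlet amounts (n = n₀ + ν ξ):
  B: 733.5 − 1(129.6) = 603.9
  D: 502.4 − 2(129.6) = 243.2
  A: 0 + 1(129.6) = 129.6
Total out = 976.7 kmol/h; y_A = 129.6 / 976.7 = 0.1327.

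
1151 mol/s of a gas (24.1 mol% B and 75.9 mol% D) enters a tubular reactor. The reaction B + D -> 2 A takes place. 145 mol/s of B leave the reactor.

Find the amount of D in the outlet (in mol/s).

741 mol/s

For B: n = n₀ − 1ξ → 145 = 277.4 − 1ξ, giving ξ = 132.4 mol/s.
Outlet amounts (n = n₀ + ν ξ):
  B: 277.4 − 1(132.4) = 145
  D: 873.6 − 1(132.4) = 741.2
  A: 0 + 2(132.4) = 264.8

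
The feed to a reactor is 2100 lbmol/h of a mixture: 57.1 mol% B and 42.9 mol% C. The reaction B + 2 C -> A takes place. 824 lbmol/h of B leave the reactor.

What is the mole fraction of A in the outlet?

For B: n = n₀ − 1ξ → 824 = 1199 − 1ξ, giving ξ = 375.1 lbmol/h.
Outlet amounts (n = n₀ + ν ξ):
  B: 1199 − 1(375.1) = 824
  C: 900.9 − 2(375.1) = 150.7
  A: 0 + 1(375.1) = 375.1
Total out = 1350 lbmol/h; y_A = 375.1 / 1350 = 0.2779.

0.278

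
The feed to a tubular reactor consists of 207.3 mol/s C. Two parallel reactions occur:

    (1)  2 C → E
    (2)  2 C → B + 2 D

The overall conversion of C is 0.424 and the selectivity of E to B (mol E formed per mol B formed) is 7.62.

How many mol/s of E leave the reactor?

38.8 mol/s

Conversion of C: C consumed = 0.424 × 207.3 = 87.9 mol/s = 2ξ₁ + 2ξ₂.
Selectivity: 1ξ₁ / (1ξ₂) = 7.62 → ξ₁ = 7.62 ξ₂.
Substitute: (2·7.62 + 2) ξ₂ = 87.9 → ξ₂ = 5.098 mol/s, ξ₁ = 38.85 mol/s.
Outlet amounts (n = n₀ + Σ ν·ξ):
  C: 207.3 − 2(38.85) − 2(5.098) = 119.4
  E: 0 + 1(38.85) = 38.85
  B: 0 + 1(5.098) = 5.098
  D: 0 + 2(5.098) = 10.2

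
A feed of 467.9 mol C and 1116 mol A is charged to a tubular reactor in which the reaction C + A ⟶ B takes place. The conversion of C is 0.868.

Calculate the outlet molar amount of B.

406 mol

C reacted = 0.868 × 467.9 = 406.1 mol; ν_C = −1, so ξ = 406.1/1 = 406.1 mol.
Outlet amounts (n = n₀ + ν ξ):
  C: 467.9 − 1(406.1) = 61.76
  A: 1116 − 1(406.1) = 709.9
  B: 0 + 1(406.1) = 406.1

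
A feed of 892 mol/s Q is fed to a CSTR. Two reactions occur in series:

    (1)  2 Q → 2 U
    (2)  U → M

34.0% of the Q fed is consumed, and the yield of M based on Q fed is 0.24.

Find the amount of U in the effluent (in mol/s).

Conversion of Q: Q consumed = 2ξ₁ = 0.34 × 892 → ξ₁ = 151.6 mol/s.
Yield of M: 1ξ₂ / 892 = 0.24 → ξ₂ = 214.1 mol/s.
Outlet amounts (n = n₀ + Σ ν·ξ):
  Q: 892 − 2(151.6) = 588.7
  U: 0 + 2(151.6) − 1(214.1) = 89.2
  M: 0 + 1(214.1) = 214.1

89.2 mol/s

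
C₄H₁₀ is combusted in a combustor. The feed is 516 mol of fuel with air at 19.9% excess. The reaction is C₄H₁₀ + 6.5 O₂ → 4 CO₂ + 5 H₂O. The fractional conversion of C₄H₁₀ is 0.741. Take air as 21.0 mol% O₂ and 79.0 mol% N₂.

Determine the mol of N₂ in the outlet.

Stoichiometric O₂ = 6.5 × 516 = 3354 mol; O₂ fed = 3354 × 1.199 = 4021 mol.
N₂ fed = 4021 × 79/21 = 15130 mol.
Fuel reacted = 0.741 × 516 → ξ = 382.4 mol.
Outlet (n = n₀ + ν ξ):
  C₄H₁₀: 516 − 1(382.4) = 133.6
  O₂: 4021 − 6.5(382.4) = 1536
  N₂: 15130 (inert)
  CO₂: 0 + 4(382.4) = 1529
  H₂O: 0 + 5(382.4) = 1912

15100 mol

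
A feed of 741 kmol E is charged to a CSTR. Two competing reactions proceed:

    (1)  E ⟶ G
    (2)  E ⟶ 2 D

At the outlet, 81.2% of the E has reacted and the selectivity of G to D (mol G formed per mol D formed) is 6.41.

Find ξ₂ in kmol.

Conversion of E: E consumed = 0.812 × 741 = 601.7 kmol = 1ξ₁ + 1ξ₂.
Selectivity: 1ξ₁ / (2ξ₂) = 6.41 → ξ₁ = 12.82 ξ₂.
Substitute: (1·12.82 + 1) ξ₂ = 601.7 → ξ₂ = 43.54 kmol, ξ₁ = 558.2 kmol.
Outlet amounts (n = n₀ + Σ ν·ξ):
  E: 741 − 1(558.2) − 1(43.54) = 139.3
  G: 0 + 1(558.2) = 558.2
  D: 0 + 2(43.54) = 87.08

ξ₂ = 43.5 kmol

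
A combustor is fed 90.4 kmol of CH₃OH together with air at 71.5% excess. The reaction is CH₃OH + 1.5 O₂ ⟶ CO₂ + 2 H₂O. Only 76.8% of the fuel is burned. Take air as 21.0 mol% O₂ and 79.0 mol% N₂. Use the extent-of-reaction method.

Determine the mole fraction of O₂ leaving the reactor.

0.104

Stoichiometric O₂ = 1.5 × 90.4 = 135.6 kmol; O₂ fed = 135.6 × 1.715 = 232.6 kmol.
N₂ fed = 232.6 × 79/21 = 874.8 kmol.
Fuel reacted = 0.768 × 90.4 → ξ = 69.43 kmol.
Outlet (n = n₀ + ν ξ):
  CH₃OH: 90.4 − 1(69.43) = 20.97
  O₂: 232.6 − 1.5(69.43) = 128.4
  N₂: 874.8 (inert)
  CO₂: 0 + 1(69.43) = 69.43
  H₂O: 0 + 2(69.43) = 138.9
Total out = 1233 kmol; y_O₂ = 128.4 / 1233 = 0.1042.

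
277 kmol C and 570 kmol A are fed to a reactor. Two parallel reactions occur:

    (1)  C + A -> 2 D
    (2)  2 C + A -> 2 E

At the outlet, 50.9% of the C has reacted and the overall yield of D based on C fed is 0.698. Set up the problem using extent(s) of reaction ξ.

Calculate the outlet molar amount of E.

Yield of D: 2ξ₁ / 277 = 0.698 → ξ₁ = 96.67 kmol.
Conversion of C: 1ξ₁ + 2ξ₂ = 0.509 × 277 = 141 → ξ₂ = 22.16 kmol.
Outlet amounts (n = n₀ + Σ ν·ξ):
  C: 277 − 1(96.67) − 2(22.16) = 136
  A: 570 − 1(96.67) − 1(22.16) = 451.2
  D: 0 + 2(96.67) = 193.3
  E: 0 + 2(22.16) = 44.32

44.3 kmol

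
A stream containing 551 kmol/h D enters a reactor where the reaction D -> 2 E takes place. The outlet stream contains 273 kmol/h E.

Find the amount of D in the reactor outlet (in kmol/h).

For E: n = n₀ + 2ξ → 273 = 0 + 2ξ, giving ξ = 136.5 kmol/h.
Outlet amounts (n = n₀ + ν ξ):
  D: 551 − 1(136.5) = 414.5
  E: 0 + 2(136.5) = 273

414 kmol/h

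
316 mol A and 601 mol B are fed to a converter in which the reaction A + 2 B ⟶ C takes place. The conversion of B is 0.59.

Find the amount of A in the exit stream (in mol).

B reacted = 0.59 × 601 = 354.6 mol; ν_B = −2, so ξ = 354.6/2 = 177.3 mol.
Outlet amounts (n = n₀ + ν ξ):
  A: 316 − 1(177.3) = 138.7
  B: 601 − 2(177.3) = 246.4
  C: 0 + 1(177.3) = 177.3

139 mol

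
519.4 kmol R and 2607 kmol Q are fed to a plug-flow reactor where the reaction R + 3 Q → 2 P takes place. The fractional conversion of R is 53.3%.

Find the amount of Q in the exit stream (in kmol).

1780 kmol

R reacted = 0.533 × 519.4 = 276.8 kmol; ν_R = −1, so ξ = 276.8/1 = 276.8 kmol.
Outlet amounts (n = n₀ + ν ξ):
  R: 519.4 − 1(276.8) = 242.6
  Q: 2607 − 3(276.8) = 1776
  P: 0 + 2(276.8) = 553.7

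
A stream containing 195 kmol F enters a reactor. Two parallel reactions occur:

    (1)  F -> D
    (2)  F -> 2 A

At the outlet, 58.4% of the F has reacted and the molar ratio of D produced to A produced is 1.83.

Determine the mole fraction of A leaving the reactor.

0.223

Conversion of F: F consumed = 0.584 × 195 = 113.9 kmol = 1ξ₁ + 1ξ₂.
Selectivity: 1ξ₁ / (2ξ₂) = 1.83 → ξ₁ = 3.66 ξ₂.
Substitute: (1·3.66 + 1) ξ₂ = 113.9 → ξ₂ = 24.44 kmol, ξ₁ = 89.44 kmol.
Outlet amounts (n = n₀ + Σ ν·ξ):
  F: 195 − 1(89.44) − 1(24.44) = 81.12
  D: 0 + 1(89.44) = 89.44
  A: 0 + 2(24.44) = 48.88
Total out = 219.4 kmol; y_A = 48.88 / 219.4 = 0.2227.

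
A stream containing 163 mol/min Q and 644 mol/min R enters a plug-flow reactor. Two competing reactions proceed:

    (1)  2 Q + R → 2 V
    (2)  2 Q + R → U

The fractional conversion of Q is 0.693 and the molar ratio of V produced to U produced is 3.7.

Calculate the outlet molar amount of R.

Conversion of Q: Q consumed = 0.693 × 163 = 113 mol/min = 2ξ₁ + 2ξ₂.
Selectivity: 2ξ₁ / (1ξ₂) = 3.7 → ξ₁ = 1.85 ξ₂.
Substitute: (2·1.85 + 2) ξ₂ = 113 → ξ₂ = 19.82 mol/min, ξ₁ = 36.66 mol/min.
Outlet amounts (n = n₀ + Σ ν·ξ):
  Q: 163 − 2(36.66) − 2(19.82) = 50.04
  R: 644 − 1(36.66) − 1(19.82) = 587.5
  V: 0 + 2(36.66) = 73.32
  U: 0 + 1(19.82) = 19.82

588 mol/min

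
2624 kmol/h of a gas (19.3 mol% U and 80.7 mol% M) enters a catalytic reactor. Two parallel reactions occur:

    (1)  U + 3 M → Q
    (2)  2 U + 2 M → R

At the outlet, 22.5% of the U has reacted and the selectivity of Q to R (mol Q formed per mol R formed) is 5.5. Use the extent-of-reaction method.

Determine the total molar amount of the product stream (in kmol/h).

Conversion of U: U consumed = 0.225 × 506.4 = 113.9 kmol/h = 1ξ₁ + 2ξ₂.
Selectivity: 1ξ₁ / (1ξ₂) = 5.5 → ξ₁ = 5.5 ξ₂.
Substitute: (1·5.5 + 2) ξ₂ = 113.9 → ξ₂ = 15.19 kmol/h, ξ₁ = 83.56 kmol/h.
Outlet amounts (n = n₀ + Σ ν·ξ):
  U: 506.4 − 1(83.56) − 2(15.19) = 392.5
  M: 2118 − 3(83.56) − 2(15.19) = 1836
  Q: 0 + 1(83.56) = 83.56
  R: 0 + 1(15.19) = 15.19
Total out = 392.5 + 1836 + 83.56 + 15.19 = 2328 kmol/h.

2330 kmol/h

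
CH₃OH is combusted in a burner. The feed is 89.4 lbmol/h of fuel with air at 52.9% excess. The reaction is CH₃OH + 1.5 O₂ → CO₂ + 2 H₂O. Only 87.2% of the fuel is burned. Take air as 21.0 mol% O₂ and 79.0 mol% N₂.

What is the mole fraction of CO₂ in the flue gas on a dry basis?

0.0822

Stoichiometric O₂ = 1.5 × 89.4 = 134.1 lbmol/h; O₂ fed = 134.1 × 1.529 = 205 lbmol/h.
N₂ fed = 205 × 79/21 = 771.3 lbmol/h.
Fuel reacted = 0.872 × 89.4 → ξ = 77.96 lbmol/h.
Outlet (n = n₀ + ν ξ):
  CH₃OH: 89.4 − 1(77.96) = 11.44
  O₂: 205 − 1.5(77.96) = 88.1
  N₂: 771.3 (inert)
  CO₂: 0 + 1(77.96) = 77.96
  H₂O: 0 + 2(77.96) = 155.9
Dry total = 948.8 lbmol/h; y_CO₂ (dry) = 77.96 / 948.8 = 0.08216.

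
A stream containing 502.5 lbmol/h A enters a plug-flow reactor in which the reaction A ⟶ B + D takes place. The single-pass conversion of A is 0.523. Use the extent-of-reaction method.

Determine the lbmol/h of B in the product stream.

A reacted = 0.523 × 502.5 = 262.8 lbmol/h; ν_A = −1, so ξ = 262.8/1 = 262.8 lbmol/h.
Outlet amounts (n = n₀ + ν ξ):
  A: 502.5 − 1(262.8) = 239.7
  B: 0 + 1(262.8) = 262.8
  D: 0 + 1(262.8) = 262.8

263 lbmol/h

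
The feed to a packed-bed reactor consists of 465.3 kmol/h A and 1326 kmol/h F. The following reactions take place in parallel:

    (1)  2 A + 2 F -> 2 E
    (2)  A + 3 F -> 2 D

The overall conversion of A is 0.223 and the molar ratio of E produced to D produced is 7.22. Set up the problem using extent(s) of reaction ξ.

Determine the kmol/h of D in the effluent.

13.4 kmol/h

Conversion of A: A consumed = 0.223 × 465.3 = 103.8 kmol/h = 2ξ₁ + 1ξ₂.
Selectivity: 2ξ₁ / (2ξ₂) = 7.22 → ξ₁ = 7.22 ξ₂.
Substitute: (2·7.22 + 1) ξ₂ = 103.8 → ξ₂ = 6.72 kmol/h, ξ₁ = 48.52 kmol/h.
Outlet amounts (n = n₀ + Σ ν·ξ):
  A: 465.3 − 2(48.52) − 1(6.72) = 361.5
  F: 1326 − 2(48.52) − 3(6.72) = 1209
  E: 0 + 2(48.52) = 97.04
  D: 0 + 2(6.72) = 13.44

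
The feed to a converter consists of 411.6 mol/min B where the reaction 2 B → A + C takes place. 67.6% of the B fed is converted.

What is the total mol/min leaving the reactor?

B reacted = 0.676 × 411.6 = 278.2 mol/min; ν_B = −2, so ξ = 278.2/2 = 139.1 mol/min.
Outlet amounts (n = n₀ + ν ξ):
  B: 411.6 − 2(139.1) = 133.4
  A: 0 + 1(139.1) = 139.1
  C: 0 + 1(139.1) = 139.1
Total out = 133.4 + 139.1 + 139.1 = 411.6 mol/min.

412 mol/min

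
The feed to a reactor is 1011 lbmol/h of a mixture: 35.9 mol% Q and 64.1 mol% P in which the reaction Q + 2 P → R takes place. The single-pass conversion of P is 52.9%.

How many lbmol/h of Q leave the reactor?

192 lbmol/h

P reacted = 0.529 × 648.1 = 342.8 lbmol/h; ν_P = −2, so ξ = 342.8/2 = 171.4 lbmol/h.
Outlet amounts (n = n₀ + ν ξ):
  Q: 362.9 − 1(171.4) = 191.5
  P: 648.1 − 2(171.4) = 305.2
  R: 0 + 1(171.4) = 171.4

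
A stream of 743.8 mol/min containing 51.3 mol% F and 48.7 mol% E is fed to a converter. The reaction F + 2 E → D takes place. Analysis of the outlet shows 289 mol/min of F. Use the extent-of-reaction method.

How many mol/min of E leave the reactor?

For F: n = n₀ − 1ξ → 289 = 381.6 − 1ξ, giving ξ = 92.57 mol/min.
Outlet amounts (n = n₀ + ν ξ):
  F: 381.6 − 1(92.57) = 289
  E: 362.2 − 2(92.57) = 177.1
  D: 0 + 1(92.57) = 92.57

177 mol/min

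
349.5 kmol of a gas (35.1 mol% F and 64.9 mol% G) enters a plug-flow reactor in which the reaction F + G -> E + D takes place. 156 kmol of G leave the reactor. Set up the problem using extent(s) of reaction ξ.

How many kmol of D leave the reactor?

70.8 kmol

For G: n = n₀ − 1ξ → 156 = 226.8 − 1ξ, giving ξ = 70.83 kmol.
Outlet amounts (n = n₀ + ν ξ):
  F: 122.7 − 1(70.83) = 51.85
  G: 226.8 − 1(70.83) = 156
  E: 0 + 1(70.83) = 70.83
  D: 0 + 1(70.83) = 70.83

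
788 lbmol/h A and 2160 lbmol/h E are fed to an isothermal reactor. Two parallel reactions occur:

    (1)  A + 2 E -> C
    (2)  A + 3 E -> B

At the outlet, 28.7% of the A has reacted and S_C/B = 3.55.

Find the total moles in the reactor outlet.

Conversion of A: A consumed = 0.287 × 788 = 226.2 lbmol/h = 1ξ₁ + 1ξ₂.
Selectivity: 1ξ₁ / (1ξ₂) = 3.55 → ξ₁ = 3.55 ξ₂.
Substitute: (1·3.55 + 1) ξ₂ = 226.2 → ξ₂ = 49.7 lbmol/h, ξ₁ = 176.5 lbmol/h.
Outlet amounts (n = n₀ + Σ ν·ξ):
  A: 788 − 1(176.5) − 1(49.7) = 561.8
  E: 2160 − 2(176.5) − 3(49.7) = 1658
  C: 0 + 1(176.5) = 176.5
  B: 0 + 1(49.7) = 49.7
Total out = 561.8 + 1658 + 176.5 + 49.7 = 2446 lbmol/h.

2450 lbmol/h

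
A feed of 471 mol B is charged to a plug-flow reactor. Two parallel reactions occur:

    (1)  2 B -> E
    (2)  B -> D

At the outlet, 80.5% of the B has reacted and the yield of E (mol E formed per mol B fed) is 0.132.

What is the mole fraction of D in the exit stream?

Yield of E: 1ξ₁ / 471 = 0.132 → ξ₁ = 62.17 mol.
Conversion of B: 2ξ₁ + 1ξ₂ = 0.805 × 471 = 379.2 → ξ₂ = 254.8 mol.
Outlet amounts (n = n₀ + Σ ν·ξ):
  B: 471 − 2(62.17) − 1(254.8) = 91.84
  E: 0 + 1(62.17) = 62.17
  D: 0 + 1(254.8) = 254.8
Total out = 408.8 mol; y_D = 254.8 / 408.8 = 0.6233.

0.623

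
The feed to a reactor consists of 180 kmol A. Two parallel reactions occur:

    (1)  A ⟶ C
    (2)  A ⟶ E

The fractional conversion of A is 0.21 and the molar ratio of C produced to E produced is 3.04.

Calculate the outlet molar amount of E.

Conversion of A: A consumed = 0.21 × 180 = 37.8 kmol = 1ξ₁ + 1ξ₂.
Selectivity: 1ξ₁ / (1ξ₂) = 3.04 → ξ₁ = 3.04 ξ₂.
Substitute: (1·3.04 + 1) ξ₂ = 37.8 → ξ₂ = 9.356 kmol, ξ₁ = 28.44 kmol.
Outlet amounts (n = n₀ + Σ ν·ξ):
  A: 180 − 1(28.44) − 1(9.356) = 142.2
  C: 0 + 1(28.44) = 28.44
  E: 0 + 1(9.356) = 9.356

9.36 kmol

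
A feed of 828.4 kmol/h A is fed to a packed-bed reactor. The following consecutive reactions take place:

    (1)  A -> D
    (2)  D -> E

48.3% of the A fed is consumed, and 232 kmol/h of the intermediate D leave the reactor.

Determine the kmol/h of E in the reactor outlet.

168 kmol/h

Conversion of A: A consumed = 1ξ₁ = 0.483 × 828.4 → ξ₁ = 400.1 kmol/h.
D balance: n_D = 0 + 1ξ₁ − 1ξ₂ = 232 → ξ₂ = (1·400.1 − 232)/1 = 168.1 kmol/h.
Outlet amounts (n = n₀ + Σ ν·ξ):
  A: 828.4 − 1(400.1) = 428.3
  D: 0 + 1(400.1) − 1(168.1) = 232
  E: 0 + 1(168.1) = 168.1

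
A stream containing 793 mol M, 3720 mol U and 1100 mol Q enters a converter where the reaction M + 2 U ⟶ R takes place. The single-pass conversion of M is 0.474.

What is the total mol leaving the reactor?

4860 mol

M reacted = 0.474 × 793 = 375.9 mol; ν_M = −1, so ξ = 375.9/1 = 375.9 mol.
Outlet amounts (n = n₀ + ν ξ):
  M: 793 − 1(375.9) = 417.1
  U: 3720 − 2(375.9) = 2968
  R: 0 + 1(375.9) = 375.9
  Q: 1100 (inert)
Total out = 417.1 + 2968 + 375.9 + 1100 = 4861 mol.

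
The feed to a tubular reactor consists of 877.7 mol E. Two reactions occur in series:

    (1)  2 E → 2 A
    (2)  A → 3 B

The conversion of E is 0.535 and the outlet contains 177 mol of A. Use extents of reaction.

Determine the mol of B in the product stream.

878 mol

Conversion of E: E consumed = 2ξ₁ = 0.535 × 877.7 → ξ₁ = 234.8 mol.
A balance: n_A = 0 + 2ξ₁ − 1ξ₂ = 177 → ξ₂ = (2·234.8 − 177)/1 = 292.6 mol.
Outlet amounts (n = n₀ + Σ ν·ξ):
  E: 877.7 − 2(234.8) = 408.1
  A: 0 + 2(234.8) − 1(292.6) = 177
  B: 0 + 3(292.6) = 877.7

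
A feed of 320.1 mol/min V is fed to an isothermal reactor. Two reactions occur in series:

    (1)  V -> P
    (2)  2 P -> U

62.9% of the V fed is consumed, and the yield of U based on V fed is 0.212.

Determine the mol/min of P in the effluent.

Conversion of V: V consumed = 1ξ₁ = 0.629 × 320.1 → ξ₁ = 201.3 mol/min.
Yield of U: 1ξ₂ / 320.1 = 0.212 → ξ₂ = 67.86 mol/min.
Outlet amounts (n = n₀ + Σ ν·ξ):
  V: 320.1 − 1(201.3) = 118.8
  P: 0 + 1(201.3) − 2(67.86) = 65.62
  U: 0 + 1(67.86) = 67.86

65.6 mol/min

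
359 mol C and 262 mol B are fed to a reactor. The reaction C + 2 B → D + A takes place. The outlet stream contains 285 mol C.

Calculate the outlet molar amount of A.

For C: n = n₀ − 1ξ → 285 = 359 − 1ξ, giving ξ = 74 mol.
Outlet amounts (n = n₀ + ν ξ):
  C: 359 − 1(74) = 285
  B: 262 − 2(74) = 114
  D: 0 + 1(74) = 74
  A: 0 + 1(74) = 74

74 mol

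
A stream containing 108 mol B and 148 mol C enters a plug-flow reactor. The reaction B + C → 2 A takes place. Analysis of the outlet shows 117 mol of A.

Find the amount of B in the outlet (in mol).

For A: n = n₀ + 2ξ → 117 = 0 + 2ξ, giving ξ = 58.5 mol.
Outlet amounts (n = n₀ + ν ξ):
  B: 108 − 1(58.5) = 49.5
  C: 148 − 1(58.5) = 89.5
  A: 0 + 2(58.5) = 117

49.5 mol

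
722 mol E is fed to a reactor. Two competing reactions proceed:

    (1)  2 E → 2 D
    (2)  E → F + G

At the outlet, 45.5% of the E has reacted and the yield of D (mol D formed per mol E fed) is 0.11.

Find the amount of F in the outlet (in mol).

249 mol

Yield of D: 2ξ₁ / 722 = 0.11 → ξ₁ = 39.71 mol.
Conversion of E: 2ξ₁ + 1ξ₂ = 0.455 × 722 = 328.5 → ξ₂ = 249.1 mol.
Outlet amounts (n = n₀ + Σ ν·ξ):
  E: 722 − 2(39.71) − 1(249.1) = 393.5
  D: 0 + 2(39.71) = 79.42
  F: 0 + 1(249.1) = 249.1
  G: 0 + 1(249.1) = 249.1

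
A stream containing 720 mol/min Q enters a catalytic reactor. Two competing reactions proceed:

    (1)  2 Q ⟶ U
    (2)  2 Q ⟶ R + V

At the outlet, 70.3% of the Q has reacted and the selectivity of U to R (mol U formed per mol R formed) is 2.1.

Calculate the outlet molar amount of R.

81.6 mol/min

Conversion of Q: Q consumed = 0.703 × 720 = 506.2 mol/min = 2ξ₁ + 2ξ₂.
Selectivity: 1ξ₁ / (1ξ₂) = 2.1 → ξ₁ = 2.1 ξ₂.
Substitute: (2·2.1 + 2) ξ₂ = 506.2 → ξ₂ = 81.64 mol/min, ξ₁ = 171.4 mol/min.
Outlet amounts (n = n₀ + Σ ν·ξ):
  Q: 720 − 2(171.4) − 2(81.64) = 213.8
  U: 0 + 1(171.4) = 171.4
  R: 0 + 1(81.64) = 81.64
  V: 0 + 1(81.64) = 81.64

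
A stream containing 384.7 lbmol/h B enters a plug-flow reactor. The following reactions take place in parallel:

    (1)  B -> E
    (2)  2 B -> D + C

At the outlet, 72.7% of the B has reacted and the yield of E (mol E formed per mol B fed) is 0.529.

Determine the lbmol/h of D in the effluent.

Yield of E: 1ξ₁ / 384.7 = 0.529 → ξ₁ = 203.5 lbmol/h.
Conversion of B: 1ξ₁ + 2ξ₂ = 0.727 × 384.7 = 279.7 → ξ₂ = 38.09 lbmol/h.
Outlet amounts (n = n₀ + Σ ν·ξ):
  B: 384.7 − 1(203.5) − 2(38.09) = 105
  E: 0 + 1(203.5) = 203.5
  D: 0 + 1(38.09) = 38.09
  C: 0 + 1(38.09) = 38.09

38.1 lbmol/h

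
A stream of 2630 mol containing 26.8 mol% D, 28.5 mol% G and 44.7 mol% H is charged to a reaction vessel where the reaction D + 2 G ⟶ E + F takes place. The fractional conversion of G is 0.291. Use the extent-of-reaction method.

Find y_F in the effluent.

G reacted = 0.291 × 749.5 = 218.1 mol; ν_G = −2, so ξ = 218.1/2 = 109.1 mol.
Outlet amounts (n = n₀ + ν ξ):
  D: 704.8 − 1(109.1) = 595.8
  G: 749.5 − 2(109.1) = 531.4
  E: 0 + 1(109.1) = 109.1
  F: 0 + 1(109.1) = 109.1
  H: 1176 (inert)
Total out = 2521 mol; y_F = 109.1 / 2521 = 0.04326.

0.0433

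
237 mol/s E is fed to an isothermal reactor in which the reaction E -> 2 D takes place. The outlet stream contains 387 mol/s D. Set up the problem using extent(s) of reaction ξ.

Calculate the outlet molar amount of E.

For D: n = n₀ + 2ξ → 387 = 0 + 2ξ, giving ξ = 193.5 mol/s.
Outlet amounts (n = n₀ + ν ξ):
  E: 237 − 1(193.5) = 43.5
  D: 0 + 2(193.5) = 387

43.5 mol/s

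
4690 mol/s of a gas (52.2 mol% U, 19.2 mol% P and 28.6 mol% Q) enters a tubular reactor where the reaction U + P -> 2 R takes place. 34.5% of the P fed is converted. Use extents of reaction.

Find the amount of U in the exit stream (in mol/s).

2140 mol/s

P reacted = 0.345 × 900.5 = 310.7 mol/s; ν_P = −1, so ξ = 310.7/1 = 310.7 mol/s.
Outlet amounts (n = n₀ + ν ξ):
  U: 2448 − 1(310.7) = 2138
  P: 900.5 − 1(310.7) = 589.8
  R: 0 + 2(310.7) = 621.3
  Q: 1341 (inert)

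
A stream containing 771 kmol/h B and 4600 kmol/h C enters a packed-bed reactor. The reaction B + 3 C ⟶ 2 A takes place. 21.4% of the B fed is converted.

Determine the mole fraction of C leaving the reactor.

0.814

B reacted = 0.214 × 771 = 165 kmol/h; ν_B = −1, so ξ = 165/1 = 165 kmol/h.
Outlet amounts (n = n₀ + ν ξ):
  B: 771 − 1(165) = 606
  C: 4600 − 3(165) = 4105
  A: 0 + 2(165) = 330
Total out = 5041 kmol/h; y_C = 4105 / 5041 = 0.8143.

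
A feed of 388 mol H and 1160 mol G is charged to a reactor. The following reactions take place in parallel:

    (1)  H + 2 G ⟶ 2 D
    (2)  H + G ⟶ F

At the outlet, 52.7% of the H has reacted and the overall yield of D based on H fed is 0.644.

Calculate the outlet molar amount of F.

79.5 mol

Yield of D: 2ξ₁ / 388 = 0.644 → ξ₁ = 124.9 mol.
Conversion of H: 1ξ₁ + 1ξ₂ = 0.527 × 388 = 204.5 → ξ₂ = 79.54 mol.
Outlet amounts (n = n₀ + Σ ν·ξ):
  H: 388 − 1(124.9) − 1(79.54) = 183.5
  G: 1160 − 2(124.9) − 1(79.54) = 830.6
  D: 0 + 2(124.9) = 249.9
  F: 0 + 1(79.54) = 79.54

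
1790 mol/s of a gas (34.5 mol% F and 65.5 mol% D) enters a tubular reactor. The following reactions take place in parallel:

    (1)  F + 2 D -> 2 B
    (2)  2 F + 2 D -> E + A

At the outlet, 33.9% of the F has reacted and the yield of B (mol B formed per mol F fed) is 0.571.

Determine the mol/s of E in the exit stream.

16.5 mol/s

Yield of B: 2ξ₁ / 617.5 = 0.571 → ξ₁ = 176.3 mol/s.
Conversion of F: 1ξ₁ + 2ξ₂ = 0.339 × 617.5 = 209.3 → ξ₂ = 16.52 mol/s.
Outlet amounts (n = n₀ + Σ ν·ξ):
  F: 617.5 − 1(176.3) − 2(16.52) = 408.2
  D: 1172 − 2(176.3) − 2(16.52) = 786.8
  B: 0 + 2(176.3) = 352.6
  E: 0 + 1(16.52) = 16.52
  A: 0 + 1(16.52) = 16.52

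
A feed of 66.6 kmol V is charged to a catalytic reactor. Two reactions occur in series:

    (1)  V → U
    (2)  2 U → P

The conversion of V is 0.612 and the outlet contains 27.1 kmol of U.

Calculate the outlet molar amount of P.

6.83 kmol

Conversion of V: V consumed = 1ξ₁ = 0.612 × 66.6 → ξ₁ = 40.76 kmol.
U balance: n_U = 0 + 1ξ₁ − 2ξ₂ = 27.1 → ξ₂ = (1·40.76 − 27.1)/2 = 6.83 kmol.
Outlet amounts (n = n₀ + Σ ν·ξ):
  V: 66.6 − 1(40.76) = 25.84
  U: 0 + 1(40.76) − 2(6.83) = 27.1
  P: 0 + 1(6.83) = 6.83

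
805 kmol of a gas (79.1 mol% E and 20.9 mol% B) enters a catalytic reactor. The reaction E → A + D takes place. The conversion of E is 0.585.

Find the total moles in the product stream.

1180 kmol

E reacted = 0.585 × 636.8 = 372.5 kmol; ν_E = −1, so ξ = 372.5/1 = 372.5 kmol.
Outlet amounts (n = n₀ + ν ξ):
  E: 636.8 − 1(372.5) = 264.3
  A: 0 + 1(372.5) = 372.5
  D: 0 + 1(372.5) = 372.5
  B: 168.2 (inert)
Total out = 264.3 + 372.5 + 372.5 + 168.2 = 1178 kmol.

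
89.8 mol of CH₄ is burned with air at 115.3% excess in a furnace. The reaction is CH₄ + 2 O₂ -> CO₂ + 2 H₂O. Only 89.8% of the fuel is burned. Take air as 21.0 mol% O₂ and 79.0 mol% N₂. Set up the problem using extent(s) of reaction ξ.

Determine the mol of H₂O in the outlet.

Stoichiometric O₂ = 2 × 89.8 = 179.6 mol; O₂ fed = 179.6 × 2.153 = 386.7 mol.
N₂ fed = 386.7 × 79/21 = 1455 mol.
Fuel reacted = 0.898 × 89.8 → ξ = 80.64 mol.
Outlet (n = n₀ + ν ξ):
  CH₄: 89.8 − 1(80.64) = 9.16
  O₂: 386.7 − 2(80.64) = 225.4
  N₂: 1455 (inert)
  CO₂: 0 + 1(80.64) = 80.64
  H₂O: 0 + 2(80.64) = 161.3

161 mol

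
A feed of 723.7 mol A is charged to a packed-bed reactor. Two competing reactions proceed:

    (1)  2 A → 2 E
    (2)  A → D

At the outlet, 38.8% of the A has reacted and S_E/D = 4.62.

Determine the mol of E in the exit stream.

Conversion of A: A consumed = 0.388 × 723.7 = 280.8 mol = 2ξ₁ + 1ξ₂.
Selectivity: 2ξ₁ / (1ξ₂) = 4.62 → ξ₁ = 2.31 ξ₂.
Substitute: (2·2.31 + 1) ξ₂ = 280.8 → ξ₂ = 49.96 mol, ξ₁ = 115.4 mol.
Outlet amounts (n = n₀ + Σ ν·ξ):
  A: 723.7 − 2(115.4) − 1(49.96) = 442.9
  E: 0 + 2(115.4) = 230.8
  D: 0 + 1(49.96) = 49.96

231 mol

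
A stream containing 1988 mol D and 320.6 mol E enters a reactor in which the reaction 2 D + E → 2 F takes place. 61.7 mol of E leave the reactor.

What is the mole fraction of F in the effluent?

For E: n = n₀ − 1ξ → 61.7 = 320.6 − 1ξ, giving ξ = 258.9 mol.
Outlet amounts (n = n₀ + ν ξ):
  D: 1988 − 2(258.9) = 1470
  E: 320.6 − 1(258.9) = 61.7
  F: 0 + 2(258.9) = 517.8
Total out = 2050 mol; y_F = 517.8 / 2050 = 0.2526.

0.253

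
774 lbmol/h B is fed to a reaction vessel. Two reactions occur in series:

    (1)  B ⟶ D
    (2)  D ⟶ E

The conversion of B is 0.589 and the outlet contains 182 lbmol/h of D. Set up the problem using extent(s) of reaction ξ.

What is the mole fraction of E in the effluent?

0.354

Conversion of B: B consumed = 1ξ₁ = 0.589 × 774 → ξ₁ = 455.9 lbmol/h.
D balance: n_D = 0 + 1ξ₁ − 1ξ₂ = 182 → ξ₂ = (1·455.9 − 182)/1 = 273.9 lbmol/h.
Outlet amounts (n = n₀ + Σ ν·ξ):
  B: 774 − 1(455.9) = 318.1
  D: 0 + 1(455.9) − 1(273.9) = 182
  E: 0 + 1(273.9) = 273.9
Total out = 774 lbmol/h; y_E = 273.9 / 774 = 0.3539.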